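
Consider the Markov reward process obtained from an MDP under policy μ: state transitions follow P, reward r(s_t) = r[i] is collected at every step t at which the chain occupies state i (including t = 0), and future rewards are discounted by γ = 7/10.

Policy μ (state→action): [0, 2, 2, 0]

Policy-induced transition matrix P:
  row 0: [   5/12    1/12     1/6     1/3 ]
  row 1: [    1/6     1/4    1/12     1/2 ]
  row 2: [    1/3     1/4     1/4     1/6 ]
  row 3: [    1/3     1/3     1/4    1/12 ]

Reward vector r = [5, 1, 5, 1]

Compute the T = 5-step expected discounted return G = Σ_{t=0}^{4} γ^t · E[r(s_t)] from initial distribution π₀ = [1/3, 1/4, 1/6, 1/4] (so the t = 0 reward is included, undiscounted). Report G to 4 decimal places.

G = 8.3656

t=0: π = [0.3333, 0.2500, 0.1667, 0.2500], E[r] = 3.0000, γ^t·E[r] = 3.000000, running G = 3.000000
t=1: π = [0.3194, 0.2153, 0.1806, 0.2847], E[r] = 3.0000, γ^t·E[r] = 2.100000, running G = 5.100000
t=2: π = [0.3241, 0.2205, 0.1875, 0.2679], E[r] = 3.0463, γ^t·E[r] = 1.492685, running G = 6.592685
t=3: π = [0.3236, 0.2183, 0.1862, 0.2718], E[r] = 3.0394, γ^t·E[r] = 1.042498, running G = 7.635183
t=4: π = [0.3239, 0.2187, 0.1866, 0.2707], E[r] = 3.0422, γ^t·E[r] = 0.730443, running G = 8.365626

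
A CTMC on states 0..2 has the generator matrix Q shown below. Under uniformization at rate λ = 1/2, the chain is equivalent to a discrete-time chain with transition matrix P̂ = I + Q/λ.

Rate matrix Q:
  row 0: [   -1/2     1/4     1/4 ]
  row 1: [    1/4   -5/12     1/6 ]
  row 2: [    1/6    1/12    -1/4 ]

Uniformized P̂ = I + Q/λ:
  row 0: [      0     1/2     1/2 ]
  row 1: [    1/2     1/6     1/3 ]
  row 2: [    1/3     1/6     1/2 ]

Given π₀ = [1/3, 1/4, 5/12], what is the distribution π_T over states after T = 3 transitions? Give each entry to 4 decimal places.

π = [0.2785, 0.2639, 0.4576]

t=0: π = [0.3333, 0.2500, 0.4167]
t=1: π = [0.2639, 0.2778, 0.4583]
t=2: π = [0.2917, 0.2546, 0.4537]
t=3: π = [0.2785, 0.2639, 0.4576]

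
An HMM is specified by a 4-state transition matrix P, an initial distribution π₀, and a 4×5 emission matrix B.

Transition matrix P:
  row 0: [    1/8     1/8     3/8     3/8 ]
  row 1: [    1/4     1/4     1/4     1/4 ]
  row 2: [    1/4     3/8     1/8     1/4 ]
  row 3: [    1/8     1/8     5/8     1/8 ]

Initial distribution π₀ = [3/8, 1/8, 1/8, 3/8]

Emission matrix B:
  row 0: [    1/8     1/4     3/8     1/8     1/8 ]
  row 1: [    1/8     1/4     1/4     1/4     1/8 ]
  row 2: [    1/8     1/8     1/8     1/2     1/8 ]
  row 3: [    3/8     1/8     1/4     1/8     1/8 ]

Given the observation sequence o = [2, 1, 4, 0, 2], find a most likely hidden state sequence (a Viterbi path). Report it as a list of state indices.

path = [0, 3, 2, 3, 2]

t=0: δ = [1.406e-01, 3.125e-02, 1.562e-02, 9.375e-02]  (obs o_0=2)
t=1: δ = [4.395e-03, 4.395e-03, 7.324e-03, 6.592e-03]  ψ = [0, 0, 3, 0]  (obs o_1=1)
t=2: δ = [2.289e-04, 3.433e-04, 5.150e-04, 2.289e-04]  ψ = [2, 2, 3, 2]  (obs o_2=4)
t=3: δ = [1.609e-05, 2.414e-05, 1.788e-05, 4.828e-05]  ψ = [2, 2, 3, 2]  (obs o_3=0)
t=4: δ = [2.263e-06, 1.676e-06, 3.772e-06, 1.509e-06]  ψ = [1, 2, 3, 0]  (obs o_4=2)
backtrack: best end state = 2; path = [0, 3, 2, 3, 2]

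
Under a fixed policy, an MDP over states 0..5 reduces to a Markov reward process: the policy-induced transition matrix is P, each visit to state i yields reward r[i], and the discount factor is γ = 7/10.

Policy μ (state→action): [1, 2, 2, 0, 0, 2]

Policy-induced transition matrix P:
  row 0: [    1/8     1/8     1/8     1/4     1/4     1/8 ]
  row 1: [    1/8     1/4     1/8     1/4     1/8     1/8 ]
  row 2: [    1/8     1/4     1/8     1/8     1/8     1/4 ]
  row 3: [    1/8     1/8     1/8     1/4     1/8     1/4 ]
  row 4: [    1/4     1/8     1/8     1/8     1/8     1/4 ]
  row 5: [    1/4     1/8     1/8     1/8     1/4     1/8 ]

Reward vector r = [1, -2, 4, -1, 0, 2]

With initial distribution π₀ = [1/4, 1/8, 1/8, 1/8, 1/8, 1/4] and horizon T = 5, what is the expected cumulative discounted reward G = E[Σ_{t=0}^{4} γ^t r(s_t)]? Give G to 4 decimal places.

t=0: π = [0.2500, 0.1250, 0.1250, 0.1250, 0.1250, 0.2500], E[r] = 0.8750, γ^t·E[r] = 0.875000, running G = 0.875000
t=1: π = [0.1719, 0.1563, 0.1250, 0.1875, 0.1875, 0.1719], E[r] = 0.5156, γ^t·E[r] = 0.360938, running G = 1.235938
t=2: π = [0.1699, 0.1602, 0.1250, 0.1895, 0.1680, 0.1875], E[r] = 0.5352, γ^t·E[r] = 0.262227, running G = 1.498164
t=3: π = [0.1694, 0.1606, 0.1250, 0.1899, 0.1697, 0.1853], E[r] = 0.5288, γ^t·E[r] = 0.181381, running G = 1.679545
t=4: π = [0.1694, 0.1607, 0.1250, 0.1900, 0.1693, 0.1856], E[r] = 0.5291, γ^t·E[r] = 0.127040, running G = 1.806586

G = 1.8066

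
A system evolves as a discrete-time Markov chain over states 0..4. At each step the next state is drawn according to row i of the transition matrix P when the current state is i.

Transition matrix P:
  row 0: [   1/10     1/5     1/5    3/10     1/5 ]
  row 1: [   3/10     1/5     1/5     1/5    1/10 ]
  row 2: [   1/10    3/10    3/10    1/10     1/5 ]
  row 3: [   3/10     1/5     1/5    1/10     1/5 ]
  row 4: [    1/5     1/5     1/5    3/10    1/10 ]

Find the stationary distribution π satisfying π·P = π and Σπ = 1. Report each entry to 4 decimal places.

Balance equations π_j = Σ_i π_i·P[i][j]:
  π_0 = 1/10·π_0 + 3/10·π_1 + 1/10·π_2 + 3/10·π_3 + 1/5·π_4
  π_1 = 1/5·π_0 + 1/5·π_1 + 3/10·π_2 + 1/5·π_3 + 1/5·π_4
  π_2 = 1/5·π_0 + 1/5·π_1 + 3/10·π_2 + 1/5·π_3 + 1/5·π_4
  π_3 = 3/10·π_0 + 1/5·π_1 + 1/10·π_2 + 1/10·π_3 + 3/10·π_4
  normalize: π_0 + π_1 + π_2 + π_3 + π_4 = 1
Solving the linear system gives exactly π = [79/396, 2/9, 2/9, 7/36, 16/99].

π = [0.1995, 0.2222, 0.2222, 0.1944, 0.1616]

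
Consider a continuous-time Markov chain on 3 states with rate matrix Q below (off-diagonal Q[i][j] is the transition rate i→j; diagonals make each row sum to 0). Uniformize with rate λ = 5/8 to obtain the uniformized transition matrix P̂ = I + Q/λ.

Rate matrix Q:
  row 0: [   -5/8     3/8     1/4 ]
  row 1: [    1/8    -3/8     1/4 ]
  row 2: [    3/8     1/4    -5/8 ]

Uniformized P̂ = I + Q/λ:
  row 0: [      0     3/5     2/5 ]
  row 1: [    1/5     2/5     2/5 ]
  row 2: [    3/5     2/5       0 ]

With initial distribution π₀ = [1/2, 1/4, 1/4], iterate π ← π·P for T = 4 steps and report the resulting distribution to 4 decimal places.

t=0: π = [0.5000, 0.2500, 0.2500]
t=1: π = [0.2000, 0.5000, 0.3000]
t=2: π = [0.2800, 0.4400, 0.2800]
t=3: π = [0.2560, 0.4560, 0.2880]
t=4: π = [0.2640, 0.4512, 0.2848]

π = [0.2640, 0.4512, 0.2848]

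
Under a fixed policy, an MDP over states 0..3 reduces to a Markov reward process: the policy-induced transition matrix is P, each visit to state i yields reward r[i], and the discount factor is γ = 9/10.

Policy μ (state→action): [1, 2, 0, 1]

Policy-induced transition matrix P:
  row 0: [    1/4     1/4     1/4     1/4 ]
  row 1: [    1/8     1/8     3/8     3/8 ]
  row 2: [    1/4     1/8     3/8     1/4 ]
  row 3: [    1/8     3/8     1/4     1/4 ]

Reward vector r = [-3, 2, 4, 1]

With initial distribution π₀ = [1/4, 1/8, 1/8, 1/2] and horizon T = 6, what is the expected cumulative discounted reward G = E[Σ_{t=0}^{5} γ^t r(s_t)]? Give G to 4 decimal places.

t=0: π = [0.2500, 0.1250, 0.1250, 0.5000], E[r] = 0.5000, γ^t·E[r] = 0.500000, running G = 0.500000
t=1: π = [0.1719, 0.2813, 0.2813, 0.2656], E[r] = 1.4375, γ^t·E[r] = 1.293750, running G = 1.793750
t=2: π = [0.1816, 0.2129, 0.3203, 0.2852], E[r] = 1.4473, γ^t·E[r] = 1.172285, running G = 2.966035
t=3: π = [0.1877, 0.2190, 0.3167, 0.2766], E[r] = 1.4180, γ^t·E[r] = 1.033699, running G = 3.999734
t=4: π = [0.1880, 0.2176, 0.3170, 0.2774], E[r] = 1.4163, γ^t·E[r] = 0.929228, running G = 4.928962
t=5: π = [0.1881, 0.2178, 0.3168, 0.2772], E[r] = 1.4158, γ^t·E[r] = 0.836024, running G = 5.764986

G = 5.7650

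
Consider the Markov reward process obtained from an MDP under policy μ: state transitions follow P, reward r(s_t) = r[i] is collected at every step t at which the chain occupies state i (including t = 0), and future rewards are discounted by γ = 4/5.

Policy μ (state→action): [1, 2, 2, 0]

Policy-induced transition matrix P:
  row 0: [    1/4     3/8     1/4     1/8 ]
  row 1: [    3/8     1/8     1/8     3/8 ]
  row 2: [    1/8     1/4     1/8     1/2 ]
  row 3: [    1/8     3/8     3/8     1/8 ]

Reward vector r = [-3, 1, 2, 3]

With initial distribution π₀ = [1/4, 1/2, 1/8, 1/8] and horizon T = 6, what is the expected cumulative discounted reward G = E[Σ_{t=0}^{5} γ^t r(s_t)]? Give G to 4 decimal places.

t=0: π = [0.2500, 0.5000, 0.1250, 0.1250], E[r] = 0.3750, γ^t·E[r] = 0.375000, running G = 0.375000
t=1: π = [0.2813, 0.2344, 0.1875, 0.2969], E[r] = 0.6563, γ^t·E[r] = 0.525000, running G = 0.900000
t=2: π = [0.2188, 0.2930, 0.2344, 0.2539], E[r] = 0.8672, γ^t·E[r] = 0.555000, running G = 1.455000
t=3: π = [0.2256, 0.2725, 0.2158, 0.2861], E[r] = 0.8857, γ^t·E[r] = 0.453500, running G = 1.908500
t=4: π = [0.2213, 0.2799, 0.2247, 0.2740], E[r] = 0.8876, γ^t·E[r] = 0.363550, running G = 2.272050
t=5: π = [0.2226, 0.2769, 0.2212, 0.2793], E[r] = 0.8891, γ^t·E[r] = 0.291345, running G = 2.563395

G = 2.5634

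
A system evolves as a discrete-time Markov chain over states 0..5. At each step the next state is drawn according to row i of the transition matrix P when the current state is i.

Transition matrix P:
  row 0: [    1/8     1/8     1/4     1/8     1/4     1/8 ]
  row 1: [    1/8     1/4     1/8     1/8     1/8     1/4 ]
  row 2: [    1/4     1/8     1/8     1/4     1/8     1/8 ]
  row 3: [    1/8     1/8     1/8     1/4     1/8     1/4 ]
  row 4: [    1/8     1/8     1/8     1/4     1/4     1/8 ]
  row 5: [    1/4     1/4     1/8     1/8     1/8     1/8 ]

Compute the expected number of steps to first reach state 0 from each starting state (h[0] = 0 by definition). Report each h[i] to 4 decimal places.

First-step conditioning: h[0] = 0; for i ≠ 0, h[i] = 1 + Σ_k P[i][k]·h[k].
  h[1] = 1 + 1/4·h[1] + 1/8·h[2] + 1/8·h[3] + 1/8·h[4] + 1/4·h[5]
  h[2] = 1 + 1/8·h[1] + 1/8·h[2] + 1/4·h[3] + 1/8·h[4] + 1/8·h[5]
  h[3] = 1 + 1/8·h[1] + 1/8·h[2] + 1/4·h[3] + 1/8·h[4] + 1/4·h[5]
  h[4] = 1 + 1/8·h[1] + 1/8·h[2] + 1/4·h[3] + 1/4·h[4] + 1/8·h[5]
  h[5] = 1 + 1/4·h[1] + 1/8·h[2] + 1/8·h[3] + 1/8·h[4] + 1/8·h[5]
Solving the 5×5 linear system over states ≠ 0 gives exactly h = [0, 504/83, 448/83, 504/83, 512/83, 448/83] (h[0] = 0 is the target).

h = [0.0000, 6.0723, 5.3976, 6.0723, 6.1687, 5.3976]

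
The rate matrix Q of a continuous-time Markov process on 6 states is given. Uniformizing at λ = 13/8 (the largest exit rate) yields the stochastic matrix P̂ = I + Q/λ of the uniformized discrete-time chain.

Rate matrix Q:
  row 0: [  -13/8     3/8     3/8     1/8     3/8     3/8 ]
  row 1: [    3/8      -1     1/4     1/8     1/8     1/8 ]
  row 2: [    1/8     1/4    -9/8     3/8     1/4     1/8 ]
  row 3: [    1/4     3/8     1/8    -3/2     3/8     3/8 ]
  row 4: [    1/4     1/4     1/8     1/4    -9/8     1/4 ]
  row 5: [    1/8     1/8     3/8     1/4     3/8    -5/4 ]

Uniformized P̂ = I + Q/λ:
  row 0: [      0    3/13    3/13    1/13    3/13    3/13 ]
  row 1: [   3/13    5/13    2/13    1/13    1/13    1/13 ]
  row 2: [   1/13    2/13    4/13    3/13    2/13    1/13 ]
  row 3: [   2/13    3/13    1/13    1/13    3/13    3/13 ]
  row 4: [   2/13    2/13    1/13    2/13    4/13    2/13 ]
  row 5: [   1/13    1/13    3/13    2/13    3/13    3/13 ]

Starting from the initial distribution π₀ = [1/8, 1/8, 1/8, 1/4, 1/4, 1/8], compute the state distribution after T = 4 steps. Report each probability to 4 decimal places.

t=0: π = [0.1250, 0.1250, 0.1250, 0.2500, 0.2500, 0.1250]
t=1: π = [0.1250, 0.2019, 0.1538, 0.1250, 0.2212, 0.1731]
t=2: π = [0.1250, 0.2064, 0.1738, 0.1309, 0.2049, 0.1590]
t=3: π = [0.1249, 0.2089, 0.1766, 0.1317, 0.2014, 0.1565]
t=4: π = [0.1251, 0.2098, 0.1770, 0.1316, 0.2005, 0.1560]

π = [0.1251, 0.2098, 0.1770, 0.1316, 0.2005, 0.1560]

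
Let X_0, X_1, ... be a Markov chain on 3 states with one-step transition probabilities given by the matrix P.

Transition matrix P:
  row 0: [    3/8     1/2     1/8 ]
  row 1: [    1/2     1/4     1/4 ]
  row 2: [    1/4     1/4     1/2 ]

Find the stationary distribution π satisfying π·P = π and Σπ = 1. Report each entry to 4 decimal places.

π = [0.3846, 0.3462, 0.2692]

Balance equations π_j = Σ_i π_i·P[i][j]:
  π_0 = 3/8·π_0 + 1/2·π_1 + 1/4·π_2
  π_1 = 1/2·π_0 + 1/4·π_1 + 1/4·π_2
  normalize: π_0 + π_1 + π_2 = 1
Solving the linear system gives exactly π = [5/13, 9/26, 7/26].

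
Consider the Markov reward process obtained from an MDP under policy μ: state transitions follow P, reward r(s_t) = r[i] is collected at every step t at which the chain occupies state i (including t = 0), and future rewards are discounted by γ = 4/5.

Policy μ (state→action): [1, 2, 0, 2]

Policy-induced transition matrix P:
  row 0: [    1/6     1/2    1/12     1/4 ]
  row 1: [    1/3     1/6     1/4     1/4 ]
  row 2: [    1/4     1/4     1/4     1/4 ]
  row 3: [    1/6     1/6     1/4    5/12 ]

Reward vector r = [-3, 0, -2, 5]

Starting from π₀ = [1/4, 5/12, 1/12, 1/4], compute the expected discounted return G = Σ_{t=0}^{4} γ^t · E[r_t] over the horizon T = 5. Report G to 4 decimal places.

G = 1.1956

t=0: π = [0.2500, 0.4167, 0.0833, 0.2500], E[r] = 0.3333, γ^t·E[r] = 0.333333, running G = 0.333333
t=1: π = [0.2431, 0.2569, 0.2083, 0.2917], E[r] = 0.3125, γ^t·E[r] = 0.250000, running G = 0.583333
t=2: π = [0.2269, 0.2650, 0.2095, 0.2986], E[r] = 0.3935, γ^t·E[r] = 0.251852, running G = 0.835185
t=3: π = [0.2283, 0.2597, 0.2122, 0.2998], E[r] = 0.3896, γ^t·E[r] = 0.199457, running G = 1.034642
t=4: π = [0.2276, 0.2604, 0.2120, 0.3000], E[r] = 0.3930, γ^t·E[r] = 0.160968, running G = 1.195610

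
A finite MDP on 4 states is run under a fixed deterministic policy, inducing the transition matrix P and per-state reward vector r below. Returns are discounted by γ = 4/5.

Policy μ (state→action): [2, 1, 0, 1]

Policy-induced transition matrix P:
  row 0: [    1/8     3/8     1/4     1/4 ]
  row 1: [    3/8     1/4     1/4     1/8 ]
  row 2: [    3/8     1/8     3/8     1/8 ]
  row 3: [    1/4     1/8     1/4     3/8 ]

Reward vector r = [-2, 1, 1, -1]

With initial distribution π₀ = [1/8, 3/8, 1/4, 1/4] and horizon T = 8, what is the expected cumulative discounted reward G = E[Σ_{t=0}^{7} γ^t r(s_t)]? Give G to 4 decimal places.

G = -0.7594

t=0: π = [0.1250, 0.3750, 0.2500, 0.2500], E[r] = 0.1250, γ^t·E[r] = 0.125000, running G = 0.125000
t=1: π = [0.3125, 0.2031, 0.2813, 0.2031], E[r] = -0.3438, γ^t·E[r] = -0.275000, running G = -0.150000
t=2: π = [0.2715, 0.2285, 0.2852, 0.2148], E[r] = -0.2441, γ^t·E[r] = -0.156250, running G = -0.306250
t=3: π = [0.2803, 0.2214, 0.2856, 0.2126], E[r] = -0.2661, γ^t·E[r] = -0.136250, running G = -0.442500
t=4: π = [0.2784, 0.2227, 0.2857, 0.2132], E[r] = -0.2614, γ^t·E[r] = -0.107088, running G = -0.549588
t=5: π = [0.2788, 0.2224, 0.2857, 0.2131], E[r] = -0.2625, γ^t·E[r] = -0.086008, running G = -0.635595
t=6: π = [0.2787, 0.2225, 0.2857, 0.2131], E[r] = -0.2623, γ^t·E[r] = -0.068749, running G = -0.704344
t=7: π = [0.2787, 0.2225, 0.2857, 0.2131], E[r] = -0.2623, γ^t·E[r] = -0.055009, running G = -0.759353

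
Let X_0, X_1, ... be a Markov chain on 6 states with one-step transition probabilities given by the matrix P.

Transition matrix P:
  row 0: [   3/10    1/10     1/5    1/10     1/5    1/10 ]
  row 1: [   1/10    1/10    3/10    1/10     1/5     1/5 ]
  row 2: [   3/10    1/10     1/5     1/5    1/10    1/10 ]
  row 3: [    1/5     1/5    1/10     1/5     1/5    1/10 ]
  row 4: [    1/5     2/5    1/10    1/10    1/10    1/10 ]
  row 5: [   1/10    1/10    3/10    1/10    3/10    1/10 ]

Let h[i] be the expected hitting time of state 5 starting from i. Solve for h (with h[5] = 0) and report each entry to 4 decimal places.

First-step conditioning: h[5] = 0; for i ≠ 5, h[i] = 1 + Σ_k P[i][k]·h[k].
  h[0] = 1 + 3/10·h[0] + 1/10·h[1] + 1/5·h[2] + 1/10·h[3] + 1/5·h[4]
  h[1] = 1 + 1/10·h[0] + 1/10·h[1] + 3/10·h[2] + 1/10·h[3] + 1/5·h[4]
  h[2] = 1 + 3/10·h[0] + 1/10·h[1] + 1/5·h[2] + 1/5·h[3] + 1/10·h[4]
  h[3] = 1 + 1/5·h[0] + 1/5·h[1] + 1/10·h[2] + 1/5·h[3] + 1/5·h[4]
  h[4] = 1 + 1/5·h[0] + 2/5·h[1] + 1/10·h[2] + 1/10·h[3] + 1/10·h[4]
Solving the 5×5 linear system over states ≠ 5 gives exactly h = [3105/361, 2795/361, 3110/361, 3070/361, 3020/361, 0] (h[5] = 0 is the target).

h = [8.6011, 7.7424, 8.6150, 8.5042, 8.3657, 0.0000]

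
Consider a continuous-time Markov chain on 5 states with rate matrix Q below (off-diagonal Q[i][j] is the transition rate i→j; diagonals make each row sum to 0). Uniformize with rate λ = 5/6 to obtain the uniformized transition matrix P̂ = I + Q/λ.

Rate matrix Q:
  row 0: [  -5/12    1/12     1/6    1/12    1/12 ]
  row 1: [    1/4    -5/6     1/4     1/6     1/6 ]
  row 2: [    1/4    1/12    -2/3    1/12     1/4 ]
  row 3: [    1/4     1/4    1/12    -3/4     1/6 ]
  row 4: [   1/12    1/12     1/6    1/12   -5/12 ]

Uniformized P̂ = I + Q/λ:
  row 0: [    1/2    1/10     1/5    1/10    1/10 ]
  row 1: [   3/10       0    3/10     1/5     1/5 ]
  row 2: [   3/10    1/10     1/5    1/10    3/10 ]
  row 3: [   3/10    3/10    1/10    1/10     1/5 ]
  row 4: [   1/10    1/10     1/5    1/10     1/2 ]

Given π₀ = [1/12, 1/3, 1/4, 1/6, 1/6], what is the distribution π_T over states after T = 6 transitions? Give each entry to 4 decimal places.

t=0: π = [0.0833, 0.3333, 0.2500, 0.1667, 0.1667]
t=1: π = [0.2833, 0.1000, 0.2167, 0.1333, 0.2667]
t=2: π = [0.3033, 0.1167, 0.1967, 0.1100, 0.2733]
t=3: π = [0.3060, 0.1103, 0.2007, 0.1117, 0.2713]
t=4: π = [0.3069, 0.1113, 0.1999, 0.1110, 0.2709]
t=5: π = [0.3072, 0.1111, 0.2000, 0.1111, 0.2706]
t=6: π = [0.3073, 0.1111, 0.2000, 0.1111, 0.2704]

π = [0.3073, 0.1111, 0.2000, 0.1111, 0.2704]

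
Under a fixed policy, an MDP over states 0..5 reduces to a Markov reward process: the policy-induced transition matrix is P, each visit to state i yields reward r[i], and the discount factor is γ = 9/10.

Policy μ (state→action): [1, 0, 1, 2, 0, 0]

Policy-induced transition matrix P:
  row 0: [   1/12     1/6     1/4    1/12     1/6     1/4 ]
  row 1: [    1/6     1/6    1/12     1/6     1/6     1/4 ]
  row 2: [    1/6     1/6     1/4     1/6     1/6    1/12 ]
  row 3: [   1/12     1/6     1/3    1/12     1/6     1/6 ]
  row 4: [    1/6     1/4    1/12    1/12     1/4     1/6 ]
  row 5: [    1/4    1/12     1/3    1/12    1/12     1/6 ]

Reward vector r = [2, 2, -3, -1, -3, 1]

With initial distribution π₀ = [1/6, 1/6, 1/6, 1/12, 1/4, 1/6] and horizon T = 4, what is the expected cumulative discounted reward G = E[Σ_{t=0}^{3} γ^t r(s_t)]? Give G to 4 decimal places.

t=0: π = [0.1667, 0.1667, 0.1667, 0.0833, 0.2500, 0.1667], E[r] = -0.5000, γ^t·E[r] = -0.500000, running G = -0.500000
t=1: π = [0.1597, 0.1736, 0.2014, 0.1111, 0.1736, 0.1806], E[r] = -0.3889, γ^t·E[r] = -0.350000, running G = -0.850000
t=2: π = [0.1591, 0.1661, 0.2164, 0.1146, 0.1661, 0.1777], E[r] = -0.4340, γ^t·E[r] = -0.351563, running G = -1.201563
t=3: π = [0.1587, 0.1657, 0.2190, 0.1152, 0.1657, 0.1757], E[r] = -0.4448, γ^t·E[r] = -0.324281, running G = -1.525844

G = -1.5258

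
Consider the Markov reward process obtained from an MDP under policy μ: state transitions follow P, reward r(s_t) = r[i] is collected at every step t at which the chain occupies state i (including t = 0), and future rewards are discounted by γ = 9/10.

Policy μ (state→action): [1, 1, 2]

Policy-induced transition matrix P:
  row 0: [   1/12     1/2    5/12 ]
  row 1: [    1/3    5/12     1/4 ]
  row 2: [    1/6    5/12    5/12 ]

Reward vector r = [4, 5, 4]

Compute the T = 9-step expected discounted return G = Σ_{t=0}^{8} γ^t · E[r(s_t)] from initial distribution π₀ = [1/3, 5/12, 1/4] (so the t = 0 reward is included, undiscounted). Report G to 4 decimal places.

t=0: π = [0.3333, 0.4167, 0.2500], E[r] = 4.4167, γ^t·E[r] = 4.416667, running G = 4.416667
t=1: π = [0.2083, 0.4444, 0.3472], E[r] = 4.4444, γ^t·E[r] = 4.000000, running G = 8.416667
t=2: π = [0.2234, 0.4340, 0.3426], E[r] = 4.4340, γ^t·E[r] = 3.591563, running G = 12.008229
t=3: π = [0.2204, 0.4353, 0.3443], E[r] = 4.4353, γ^t·E[r] = 3.233320, running G = 15.241549
t=4: π = [0.2208, 0.4350, 0.3441], E[r] = 4.4350, γ^t·E[r] = 2.909825, running G = 18.151374
t=5: π = [0.2208, 0.4351, 0.3442], E[r] = 4.4351, γ^t·E[r] = 2.618865, running G = 20.770239
t=6: π = [0.2208, 0.4351, 0.3442], E[r] = 4.4351, γ^t·E[r] = 2.356975, running G = 23.127214
t=7: π = [0.2208, 0.4351, 0.3442], E[r] = 4.4351, γ^t·E[r] = 2.121278, running G = 25.248492
t=8: π = [0.2208, 0.4351, 0.3442], E[r] = 4.4351, γ^t·E[r] = 1.909150, running G = 27.157642

G = 27.1576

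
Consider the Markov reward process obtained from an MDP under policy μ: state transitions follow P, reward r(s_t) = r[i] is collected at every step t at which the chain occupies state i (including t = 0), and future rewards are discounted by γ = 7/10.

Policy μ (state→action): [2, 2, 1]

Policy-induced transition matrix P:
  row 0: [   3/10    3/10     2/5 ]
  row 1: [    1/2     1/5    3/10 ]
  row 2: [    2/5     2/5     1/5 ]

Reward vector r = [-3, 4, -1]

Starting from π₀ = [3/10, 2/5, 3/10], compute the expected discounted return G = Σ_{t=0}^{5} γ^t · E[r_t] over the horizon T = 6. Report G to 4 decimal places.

G = -0.2006

t=0: π = [0.3000, 0.4000, 0.3000], E[r] = 0.4000, γ^t·E[r] = 0.400000, running G = 0.400000
t=1: π = [0.4100, 0.2900, 0.3000], E[r] = -0.3700, γ^t·E[r] = -0.259000, running G = 0.141000
t=2: π = [0.3880, 0.3010, 0.3110], E[r] = -0.2710, γ^t·E[r] = -0.132790, running G = 0.008210
t=3: π = [0.3913, 0.3010, 0.3077], E[r] = -0.2776, γ^t·E[r] = -0.095217, running G = -0.087007
t=4: π = [0.3910, 0.3007, 0.3084], E[r] = -0.2786, γ^t·E[r] = -0.066889, running G = -0.153896
t=5: π = [0.3910, 0.3008, 0.3083], E[r] = -0.2781, γ^t·E[r] = -0.046739, running G = -0.200636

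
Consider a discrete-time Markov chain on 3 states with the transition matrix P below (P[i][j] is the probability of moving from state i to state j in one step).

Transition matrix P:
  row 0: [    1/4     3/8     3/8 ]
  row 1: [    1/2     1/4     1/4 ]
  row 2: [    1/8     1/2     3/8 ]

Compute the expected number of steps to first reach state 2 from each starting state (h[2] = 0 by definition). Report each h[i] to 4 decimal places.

First-step conditioning: h[2] = 0; for i ≠ 2, h[i] = 1 + Σ_k P[i][k]·h[k].
  h[0] = 1 + 1/4·h[0] + 3/8·h[1]
  h[1] = 1 + 1/2·h[0] + 1/4·h[1]
Solving the 2×2 linear system over states ≠ 2 gives exactly h = [3, 10/3, 0] (h[2] = 0 is the target).

h = [3.0000, 3.3333, 0.0000]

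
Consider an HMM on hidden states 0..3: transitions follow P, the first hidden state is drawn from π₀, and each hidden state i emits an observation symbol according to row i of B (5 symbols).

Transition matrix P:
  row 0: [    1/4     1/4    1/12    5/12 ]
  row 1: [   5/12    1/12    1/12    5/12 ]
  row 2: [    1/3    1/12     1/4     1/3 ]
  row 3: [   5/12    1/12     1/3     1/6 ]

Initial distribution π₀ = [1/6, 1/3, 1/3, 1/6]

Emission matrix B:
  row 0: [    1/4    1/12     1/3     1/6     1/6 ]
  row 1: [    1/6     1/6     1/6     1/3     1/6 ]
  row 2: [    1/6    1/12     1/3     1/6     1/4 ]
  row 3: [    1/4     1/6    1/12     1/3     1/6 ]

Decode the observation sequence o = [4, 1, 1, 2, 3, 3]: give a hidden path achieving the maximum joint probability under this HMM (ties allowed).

t=0: δ = [2.778e-02, 5.556e-02, 8.333e-02, 2.778e-02]  (obs o_0=4)
t=1: δ = [2.315e-03, 1.157e-03, 1.736e-03, 4.630e-03]  ψ = [2, 0, 2, 2]  (obs o_1=1)
t=2: δ = [1.608e-04, 9.645e-05, 1.286e-04, 1.608e-04]  ψ = [3, 0, 3, 0]  (obs o_2=1)
t=3: δ = [2.233e-05, 6.698e-06, 1.786e-05, 5.582e-06]  ψ = [3, 0, 3, 0]  (obs o_3=2)
t=4: δ = [9.923e-07, 1.861e-06, 7.442e-07, 3.101e-06]  ψ = [2, 0, 2, 0]  (obs o_4=3)
t=5: δ = [2.153e-07, 8.614e-08, 1.723e-07, 2.584e-07]  ψ = [3, 3, 3, 1]  (obs o_5=3)
backtrack: best end state = 3; path = [2, 0, 3, 0, 1, 3]

path = [2, 0, 3, 0, 1, 3]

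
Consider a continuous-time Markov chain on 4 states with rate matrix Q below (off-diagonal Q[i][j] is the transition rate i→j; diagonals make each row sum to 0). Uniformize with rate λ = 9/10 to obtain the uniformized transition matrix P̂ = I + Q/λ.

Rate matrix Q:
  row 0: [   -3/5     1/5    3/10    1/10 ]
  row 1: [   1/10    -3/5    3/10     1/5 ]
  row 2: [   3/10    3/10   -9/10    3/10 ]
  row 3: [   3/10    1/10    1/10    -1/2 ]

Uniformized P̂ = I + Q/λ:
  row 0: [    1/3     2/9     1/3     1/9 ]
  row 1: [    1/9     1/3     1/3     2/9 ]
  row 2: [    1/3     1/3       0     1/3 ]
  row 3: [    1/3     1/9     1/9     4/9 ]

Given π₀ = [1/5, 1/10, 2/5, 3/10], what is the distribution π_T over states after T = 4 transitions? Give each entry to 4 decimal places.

π = [0.2796, 0.2406, 0.2054, 0.2744]

t=0: π = [0.2000, 0.1000, 0.4000, 0.3000]
t=1: π = [0.3111, 0.2444, 0.1333, 0.3111]
t=2: π = [0.2790, 0.2296, 0.2198, 0.2716]
t=3: π = [0.2823, 0.2420, 0.1997, 0.2760]
t=4: π = [0.2796, 0.2406, 0.2054, 0.2744]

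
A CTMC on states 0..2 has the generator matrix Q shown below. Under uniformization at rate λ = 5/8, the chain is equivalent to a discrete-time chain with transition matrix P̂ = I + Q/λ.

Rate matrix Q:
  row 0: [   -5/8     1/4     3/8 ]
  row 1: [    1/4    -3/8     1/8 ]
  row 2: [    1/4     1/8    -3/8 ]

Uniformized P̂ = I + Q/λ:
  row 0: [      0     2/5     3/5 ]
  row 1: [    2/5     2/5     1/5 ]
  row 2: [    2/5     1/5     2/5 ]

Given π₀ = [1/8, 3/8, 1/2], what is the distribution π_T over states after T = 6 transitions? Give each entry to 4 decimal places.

π = [0.2851, 0.3216, 0.3933]

t=0: π = [0.1250, 0.3750, 0.5000]
t=1: π = [0.3500, 0.3000, 0.3500]
t=2: π = [0.2600, 0.3300, 0.4100]
t=3: π = [0.2960, 0.3180, 0.3860]
t=4: π = [0.2816, 0.3228, 0.3956]
t=5: π = [0.2874, 0.3209, 0.3918]
t=6: π = [0.2851, 0.3216, 0.3933]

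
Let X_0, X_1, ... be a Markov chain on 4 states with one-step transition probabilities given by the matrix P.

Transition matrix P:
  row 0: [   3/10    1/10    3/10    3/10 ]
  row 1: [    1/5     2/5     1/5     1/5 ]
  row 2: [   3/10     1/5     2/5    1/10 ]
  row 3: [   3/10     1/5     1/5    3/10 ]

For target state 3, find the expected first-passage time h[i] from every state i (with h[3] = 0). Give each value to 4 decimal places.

First-step conditioning: h[3] = 0; for i ≠ 3, h[i] = 1 + Σ_k P[i][k]·h[k].
  h[0] = 1 + 3/10·h[0] + 1/10·h[1] + 3/10·h[2]
  h[1] = 1 + 1/5·h[0] + 2/5·h[1] + 1/5·h[2]
  h[2] = 1 + 3/10·h[0] + 1/5·h[1] + 2/5·h[2]
Solving the 3×3 linear system over states ≠ 3 gives exactly h = [32/7, 71/14, 79/14, 0] (h[3] = 0 is the target).

h = [4.5714, 5.0714, 5.6429, 0.0000]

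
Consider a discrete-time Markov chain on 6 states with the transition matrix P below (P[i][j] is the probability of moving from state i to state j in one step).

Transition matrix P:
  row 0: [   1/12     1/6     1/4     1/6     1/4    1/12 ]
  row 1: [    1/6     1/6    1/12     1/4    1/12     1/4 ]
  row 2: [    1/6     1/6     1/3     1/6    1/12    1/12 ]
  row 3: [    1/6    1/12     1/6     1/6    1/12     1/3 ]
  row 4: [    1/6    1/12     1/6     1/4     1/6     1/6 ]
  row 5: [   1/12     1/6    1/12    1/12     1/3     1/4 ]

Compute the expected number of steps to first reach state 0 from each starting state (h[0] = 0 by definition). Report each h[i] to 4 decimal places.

h = [0.0000, 6.7714, 6.6470, 6.8036, 6.7107, 7.3151]

First-step conditioning: h[0] = 0; for i ≠ 0, h[i] = 1 + Σ_k P[i][k]·h[k].
  h[1] = 1 + 1/6·h[1] + 1/12·h[2] + 1/4·h[3] + 1/12·h[4] + 1/4·h[5]
  h[2] = 1 + 1/6·h[1] + 1/3·h[2] + 1/6·h[3] + 1/12·h[4] + 1/12·h[5]
  h[3] = 1 + 1/12·h[1] + 1/6·h[2] + 1/6·h[3] + 1/12·h[4] + 1/3·h[5]
  h[4] = 1 + 1/12·h[1] + 1/6·h[2] + 1/4·h[3] + 1/6·h[4] + 1/6·h[5]
  h[5] = 1 + 1/6·h[1] + 1/12·h[2] + 1/12·h[3] + 1/3·h[4] + 1/4·h[5]
Solving the 5×5 linear system over states ≠ 0 gives exactly h = [0, 64660/9549, 63472/9549, 21656/3183, 7120/1061, 23284/3183] (h[0] = 0 is the target).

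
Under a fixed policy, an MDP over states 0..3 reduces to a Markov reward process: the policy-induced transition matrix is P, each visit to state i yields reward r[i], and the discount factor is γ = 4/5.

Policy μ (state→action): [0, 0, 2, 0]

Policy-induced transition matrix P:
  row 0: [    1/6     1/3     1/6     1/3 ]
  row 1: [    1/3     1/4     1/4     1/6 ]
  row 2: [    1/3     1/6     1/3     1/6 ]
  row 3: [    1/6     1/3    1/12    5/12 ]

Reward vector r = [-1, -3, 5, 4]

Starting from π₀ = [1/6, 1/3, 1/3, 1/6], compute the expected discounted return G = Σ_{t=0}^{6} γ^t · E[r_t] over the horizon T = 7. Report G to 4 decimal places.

t=0: π = [0.1667, 0.3333, 0.3333, 0.1667], E[r] = 1.1667, γ^t·E[r] = 1.166667, running G = 1.166667
t=1: π = [0.2778, 0.2500, 0.2361, 0.2361], E[r] = 1.0972, γ^t·E[r] = 0.877778, running G = 2.044444
t=2: π = [0.2477, 0.2731, 0.2072, 0.2720], E[r] = 1.0567, γ^t·E[r] = 0.676296, running G = 2.720741
t=3: π = [0.2467, 0.2760, 0.2013, 0.2759], E[r] = 1.0354, γ^t·E[r] = 0.530123, running G = 3.250864
t=4: π = [0.2462, 0.2768, 0.2002, 0.2768], E[r] = 1.0316, γ^t·E[r] = 0.422561, running G = 3.673426
t=5: π = [0.2462, 0.2769, 0.2000, 0.2769], E[r] = 1.0309, γ^t·E[r] = 0.337811, running G = 4.011236
t=6: π = [0.2462, 0.2769, 0.2000, 0.2769], E[r] = 1.0308, γ^t·E[r] = 0.270217, running G = 4.281453

G = 4.2815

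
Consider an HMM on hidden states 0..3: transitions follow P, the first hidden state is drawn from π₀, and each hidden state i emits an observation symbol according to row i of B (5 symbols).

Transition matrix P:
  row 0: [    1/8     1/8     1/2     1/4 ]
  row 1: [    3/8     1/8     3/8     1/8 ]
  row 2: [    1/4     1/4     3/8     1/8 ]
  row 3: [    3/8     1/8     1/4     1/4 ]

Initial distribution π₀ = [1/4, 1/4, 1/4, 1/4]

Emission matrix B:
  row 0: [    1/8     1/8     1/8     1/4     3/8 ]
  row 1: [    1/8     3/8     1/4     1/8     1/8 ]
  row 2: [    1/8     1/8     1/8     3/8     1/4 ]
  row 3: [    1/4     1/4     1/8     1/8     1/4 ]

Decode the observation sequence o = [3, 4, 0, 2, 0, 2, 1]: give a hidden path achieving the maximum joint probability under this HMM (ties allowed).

path = [2, 0, 2, 1, 0, 2, 1]

t=0: δ = [6.250e-02, 3.125e-02, 9.375e-02, 3.125e-02]  (obs o_0=3)
t=1: δ = [8.789e-03, 2.930e-03, 8.789e-03, 3.906e-03]  ψ = [2, 2, 2, 0]  (obs o_1=4)
t=2: δ = [2.747e-04, 2.747e-04, 5.493e-04, 5.493e-04]  ψ = [2, 2, 0, 0]  (obs o_2=0)
t=3: δ = [2.575e-05, 3.433e-05, 2.575e-05, 1.717e-05]  ψ = [3, 2, 2, 3]  (obs o_3=2)
t=4: δ = [1.609e-06, 8.047e-07, 1.609e-06, 1.609e-06]  ψ = [1, 2, 0, 0]  (obs o_4=0)
t=5: δ = [7.544e-08, 1.006e-07, 1.006e-07, 5.029e-08]  ψ = [3, 2, 0, 0]  (obs o_5=2)
t=6: δ = [4.715e-09, 9.430e-09, 4.715e-09, 4.715e-09]  ψ = [1, 2, 0, 0]  (obs o_6=1)
backtrack: best end state = 1; path = [2, 0, 2, 1, 0, 2, 1]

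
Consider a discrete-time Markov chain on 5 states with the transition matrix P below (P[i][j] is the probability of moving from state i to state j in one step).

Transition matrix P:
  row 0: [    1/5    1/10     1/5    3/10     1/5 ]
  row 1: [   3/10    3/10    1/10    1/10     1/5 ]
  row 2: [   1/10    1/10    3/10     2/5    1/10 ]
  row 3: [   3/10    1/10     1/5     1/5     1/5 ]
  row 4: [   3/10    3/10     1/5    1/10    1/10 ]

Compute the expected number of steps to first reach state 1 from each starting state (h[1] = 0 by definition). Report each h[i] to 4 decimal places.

First-step conditioning: h[1] = 0; for i ≠ 1, h[i] = 1 + Σ_k P[i][k]·h[k].
  h[0] = 1 + 1/5·h[0] + 1/5·h[2] + 3/10·h[3] + 1/5·h[4]
  h[2] = 1 + 1/10·h[0] + 3/10·h[2] + 2/5·h[3] + 1/10·h[4]
  h[3] = 1 + 3/10·h[0] + 1/5·h[2] + 1/5·h[3] + 1/5·h[4]
  h[4] = 1 + 3/10·h[0] + 1/5·h[2] + 1/10·h[3] + 1/10·h[4]
Solving the 4×4 linear system over states ≠ 1 gives exactly h = [990/131, 0, 1010/131, 990/131, 810/131] (h[1] = 0 is the target).

h = [7.5573, 0.0000, 7.7099, 7.5573, 6.1832]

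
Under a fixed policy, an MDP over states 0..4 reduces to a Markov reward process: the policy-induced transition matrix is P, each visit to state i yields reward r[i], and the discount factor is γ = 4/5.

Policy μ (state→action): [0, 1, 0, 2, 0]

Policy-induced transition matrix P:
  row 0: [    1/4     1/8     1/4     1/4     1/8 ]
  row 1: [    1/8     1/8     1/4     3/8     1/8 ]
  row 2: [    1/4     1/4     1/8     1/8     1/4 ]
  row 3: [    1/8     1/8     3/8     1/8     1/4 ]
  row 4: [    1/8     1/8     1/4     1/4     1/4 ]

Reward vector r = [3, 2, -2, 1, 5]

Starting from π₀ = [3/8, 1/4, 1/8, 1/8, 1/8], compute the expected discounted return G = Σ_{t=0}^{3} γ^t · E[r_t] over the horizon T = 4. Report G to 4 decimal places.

t=0: π = [0.3750, 0.2500, 0.1250, 0.1250, 0.1250], E[r] = 2.1250, γ^t·E[r] = 2.125000, running G = 2.125000
t=1: π = [0.1875, 0.1406, 0.2500, 0.2500, 0.1719], E[r] = 1.4531, γ^t·E[r] = 1.162500, running G = 3.287500
t=2: π = [0.1797, 0.1563, 0.2500, 0.2051, 0.2090], E[r] = 1.6016, γ^t·E[r] = 1.025000, running G = 4.312500
t=3: π = [0.1787, 0.1563, 0.2444, 0.2126, 0.2080], E[r] = 1.6125, γ^t·E[r] = 0.825625, running G = 5.138125

G = 5.1381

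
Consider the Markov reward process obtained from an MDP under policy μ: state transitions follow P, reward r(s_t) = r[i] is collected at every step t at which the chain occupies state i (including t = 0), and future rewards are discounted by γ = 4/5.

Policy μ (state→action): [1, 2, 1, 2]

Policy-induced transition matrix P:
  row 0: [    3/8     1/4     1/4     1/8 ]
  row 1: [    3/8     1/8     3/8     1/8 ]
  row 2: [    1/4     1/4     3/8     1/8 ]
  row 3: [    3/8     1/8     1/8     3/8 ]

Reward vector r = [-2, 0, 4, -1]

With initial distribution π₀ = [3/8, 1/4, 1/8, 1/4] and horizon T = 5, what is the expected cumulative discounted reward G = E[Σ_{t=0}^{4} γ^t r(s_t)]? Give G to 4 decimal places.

G = 0.0913

t=0: π = [0.3750, 0.2500, 0.1250, 0.2500], E[r] = -0.5000, γ^t·E[r] = -0.500000, running G = -0.500000
t=1: π = [0.3594, 0.1875, 0.2656, 0.1875], E[r] = 0.1563, γ^t·E[r] = 0.125000, running G = -0.375000
t=2: π = [0.3418, 0.2031, 0.2832, 0.1719], E[r] = 0.2773, γ^t·E[r] = 0.177500, running G = -0.197500
t=3: π = [0.3396, 0.2031, 0.2893, 0.1680], E[r] = 0.3101, γ^t·E[r] = 0.158750, running G = -0.038750
t=4: π = [0.3388, 0.2036, 0.2906, 0.1670], E[r] = 0.3176, γ^t·E[r] = 0.130075, running G = 0.091325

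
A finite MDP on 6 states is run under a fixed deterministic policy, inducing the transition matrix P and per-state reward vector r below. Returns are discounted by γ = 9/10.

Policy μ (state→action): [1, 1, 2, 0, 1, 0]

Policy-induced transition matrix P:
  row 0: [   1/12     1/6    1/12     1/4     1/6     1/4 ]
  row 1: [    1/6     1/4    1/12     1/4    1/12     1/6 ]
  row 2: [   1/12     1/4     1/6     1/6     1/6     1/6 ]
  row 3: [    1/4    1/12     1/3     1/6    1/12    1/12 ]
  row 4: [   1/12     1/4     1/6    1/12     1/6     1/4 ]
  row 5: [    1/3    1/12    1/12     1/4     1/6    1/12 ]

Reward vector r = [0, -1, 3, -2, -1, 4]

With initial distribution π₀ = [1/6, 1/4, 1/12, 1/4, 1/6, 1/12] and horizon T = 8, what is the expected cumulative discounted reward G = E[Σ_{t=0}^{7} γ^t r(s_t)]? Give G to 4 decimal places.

G = 1.6536

t=0: π = [0.1667, 0.2500, 0.0833, 0.2500, 0.1667, 0.0833], E[r] = -0.3333, γ^t·E[r] = -0.333333, running G = -0.333333
t=1: π = [0.1667, 0.1806, 0.1667, 0.1944, 0.1250, 0.1667], E[r] = 0.4722, γ^t·E[r] = 0.425000, running G = 0.091667
t=2: π = [0.1725, 0.1759, 0.1563, 0.1991, 0.1354, 0.1609], E[r] = 0.4028, γ^t·E[r] = 0.326250, running G = 0.417917
t=3: π = [0.1714, 0.1756, 0.1574, 0.1978, 0.1354, 0.1623], E[r] = 0.4148, γ^t·E[r] = 0.302414, running G = 0.720331
t=4: π = [0.1715, 0.1757, 0.1572, 0.1978, 0.1355, 0.1622], E[r] = 0.4136, γ^t·E[r] = 0.271339, running G = 0.991670
t=5: π = [0.1715, 0.1757, 0.1572, 0.1978, 0.1355, 0.1623], E[r] = 0.4137, γ^t·E[r] = 0.244270, running G = 1.235941
t=6: π = [0.1715, 0.1757, 0.1572, 0.1978, 0.1355, 0.1622], E[r] = 0.4137, γ^t·E[r] = 0.219831, running G = 1.455771
t=7: π = [0.1715, 0.1757, 0.1572, 0.1978, 0.1355, 0.1622], E[r] = 0.4137, γ^t·E[r] = 0.197850, running G = 1.653621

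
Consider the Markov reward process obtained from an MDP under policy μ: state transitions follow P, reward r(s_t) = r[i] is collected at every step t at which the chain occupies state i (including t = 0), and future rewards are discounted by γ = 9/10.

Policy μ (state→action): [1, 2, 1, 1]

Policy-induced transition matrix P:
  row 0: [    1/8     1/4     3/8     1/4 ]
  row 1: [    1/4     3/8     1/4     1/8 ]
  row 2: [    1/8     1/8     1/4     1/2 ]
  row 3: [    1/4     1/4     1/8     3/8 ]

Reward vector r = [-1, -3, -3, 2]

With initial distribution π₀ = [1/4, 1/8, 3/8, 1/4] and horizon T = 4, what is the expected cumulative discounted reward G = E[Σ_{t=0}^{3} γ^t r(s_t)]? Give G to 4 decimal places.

G = -3.5408

t=0: π = [0.2500, 0.1250, 0.3750, 0.2500], E[r] = -1.2500, γ^t·E[r] = -1.250000, running G = -1.250000
t=1: π = [0.1719, 0.2188, 0.2500, 0.3594], E[r] = -0.8594, γ^t·E[r] = -0.773438, running G = -2.023438
t=2: π = [0.1973, 0.2461, 0.2266, 0.3301], E[r] = -0.9551, γ^t·E[r] = -0.773613, running G = -2.797051
t=3: π = [0.1970, 0.2524, 0.2334, 0.3171], E[r] = -1.0203, γ^t·E[r] = -0.743772, running G = -3.540823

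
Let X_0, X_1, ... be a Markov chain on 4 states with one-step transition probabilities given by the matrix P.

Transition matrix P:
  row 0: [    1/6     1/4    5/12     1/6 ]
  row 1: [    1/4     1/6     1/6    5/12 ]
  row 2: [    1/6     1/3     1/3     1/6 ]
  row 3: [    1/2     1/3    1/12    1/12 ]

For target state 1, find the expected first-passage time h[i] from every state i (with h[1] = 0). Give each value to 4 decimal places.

h = [3.4373, 0.0000, 3.1729, 3.2542]

First-step conditioning: h[1] = 0; for i ≠ 1, h[i] = 1 + Σ_k P[i][k]·h[k].
  h[0] = 1 + 1/6·h[0] + 5/12·h[2] + 1/6·h[3]
  h[2] = 1 + 1/6·h[0] + 1/3·h[2] + 1/6·h[3]
  h[3] = 1 + 1/2·h[0] + 1/12·h[2] + 1/12·h[3]
Solving the 3×3 linear system over states ≠ 1 gives exactly h = [1014/295, 0, 936/295, 192/59] (h[1] = 0 is the target).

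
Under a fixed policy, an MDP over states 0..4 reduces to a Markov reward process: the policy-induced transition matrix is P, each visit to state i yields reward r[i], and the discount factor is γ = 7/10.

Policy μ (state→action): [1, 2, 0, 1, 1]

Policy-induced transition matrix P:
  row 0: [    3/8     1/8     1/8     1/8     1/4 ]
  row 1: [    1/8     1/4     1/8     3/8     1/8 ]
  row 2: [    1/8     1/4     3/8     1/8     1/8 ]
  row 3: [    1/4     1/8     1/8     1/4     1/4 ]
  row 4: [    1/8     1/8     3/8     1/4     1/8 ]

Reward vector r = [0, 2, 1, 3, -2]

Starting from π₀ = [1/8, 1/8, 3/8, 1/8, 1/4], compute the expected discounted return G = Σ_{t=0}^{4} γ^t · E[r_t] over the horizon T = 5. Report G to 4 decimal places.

G = 2.1272

t=0: π = [0.1250, 0.1250, 0.3750, 0.1250, 0.2500], E[r] = 0.5000, γ^t·E[r] = 0.500000, running G = 0.500000
t=1: π = [0.1719, 0.1875, 0.2813, 0.2031, 0.1563], E[r] = 0.9531, γ^t·E[r] = 0.667188, running G = 1.167188
t=2: π = [0.1934, 0.1836, 0.2344, 0.2168, 0.1719], E[r] = 0.9082, γ^t·E[r] = 0.445020, running G = 1.612207
t=3: π = [0.2004, 0.1772, 0.2266, 0.2195, 0.1763], E[r] = 0.8870, γ^t·E[r] = 0.304228, running G = 1.916435
t=4: π = [0.2025, 0.1755, 0.2257, 0.2188, 0.1775], E[r] = 0.8780, γ^t·E[r] = 0.210813, running G = 2.127248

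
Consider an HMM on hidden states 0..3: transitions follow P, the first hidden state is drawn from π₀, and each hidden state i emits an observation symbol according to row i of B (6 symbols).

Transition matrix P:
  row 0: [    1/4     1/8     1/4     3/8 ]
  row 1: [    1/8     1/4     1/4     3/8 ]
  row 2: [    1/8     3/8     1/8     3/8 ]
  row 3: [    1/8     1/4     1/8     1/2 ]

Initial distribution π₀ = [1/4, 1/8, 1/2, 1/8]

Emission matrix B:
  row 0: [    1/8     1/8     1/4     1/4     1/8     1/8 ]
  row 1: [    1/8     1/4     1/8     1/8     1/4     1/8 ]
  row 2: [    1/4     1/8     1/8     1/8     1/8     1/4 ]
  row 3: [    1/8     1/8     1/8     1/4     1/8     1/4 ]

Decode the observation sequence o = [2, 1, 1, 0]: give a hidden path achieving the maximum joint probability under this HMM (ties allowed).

path = [2, 1, 1, 2]

t=0: δ = [6.250e-02, 1.562e-02, 6.250e-02, 1.562e-02]  (obs o_0=2)
t=1: δ = [1.953e-03, 5.859e-03, 1.953e-03, 2.930e-03]  ψ = [0, 2, 0, 0]  (obs o_1=1)
t=2: δ = [9.155e-05, 3.662e-04, 1.831e-04, 2.747e-04]  ψ = [1, 1, 1, 1]  (obs o_2=1)
t=3: δ = [5.722e-06, 1.144e-05, 2.289e-05, 1.717e-05]  ψ = [1, 1, 1, 1]  (obs o_3=0)
backtrack: best end state = 2; path = [2, 1, 1, 2]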